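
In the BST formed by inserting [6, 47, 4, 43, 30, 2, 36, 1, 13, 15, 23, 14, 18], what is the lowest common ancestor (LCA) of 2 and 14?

Tree insertion order: [6, 47, 4, 43, 30, 2, 36, 1, 13, 15, 23, 14, 18]
Tree (level-order array): [6, 4, 47, 2, None, 43, None, 1, None, 30, None, None, None, 13, 36, None, 15, None, None, 14, 23, None, None, 18]
In a BST, the LCA of p=2, q=14 is the first node v on the
root-to-leaf path with p <= v <= q (go left if both < v, right if both > v).
Walk from root:
  at 6: 2 <= 6 <= 14, this is the LCA
LCA = 6


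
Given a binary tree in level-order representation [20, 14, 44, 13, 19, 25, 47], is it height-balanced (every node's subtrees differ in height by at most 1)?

Tree (level-order array): [20, 14, 44, 13, 19, 25, 47]
Definition: a tree is height-balanced if, at every node, |h(left) - h(right)| <= 1 (empty subtree has height -1).
Bottom-up per-node check:
  node 13: h_left=-1, h_right=-1, diff=0 [OK], height=0
  node 19: h_left=-1, h_right=-1, diff=0 [OK], height=0
  node 14: h_left=0, h_right=0, diff=0 [OK], height=1
  node 25: h_left=-1, h_right=-1, diff=0 [OK], height=0
  node 47: h_left=-1, h_right=-1, diff=0 [OK], height=0
  node 44: h_left=0, h_right=0, diff=0 [OK], height=1
  node 20: h_left=1, h_right=1, diff=0 [OK], height=2
All nodes satisfy the balance condition.
Result: Balanced


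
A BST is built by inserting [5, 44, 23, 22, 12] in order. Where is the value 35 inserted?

Starting tree (level order): [5, None, 44, 23, None, 22, None, 12]
Insertion path: 5 -> 44 -> 23
Result: insert 35 as right child of 23
Final tree (level order): [5, None, 44, 23, None, 22, 35, 12]


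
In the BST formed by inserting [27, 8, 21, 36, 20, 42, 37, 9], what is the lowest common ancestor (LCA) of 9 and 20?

Tree insertion order: [27, 8, 21, 36, 20, 42, 37, 9]
Tree (level-order array): [27, 8, 36, None, 21, None, 42, 20, None, 37, None, 9]
In a BST, the LCA of p=9, q=20 is the first node v on the
root-to-leaf path with p <= v <= q (go left if both < v, right if both > v).
Walk from root:
  at 27: both 9 and 20 < 27, go left
  at 8: both 9 and 20 > 8, go right
  at 21: both 9 and 20 < 21, go left
  at 20: 9 <= 20 <= 20, this is the LCA
LCA = 20


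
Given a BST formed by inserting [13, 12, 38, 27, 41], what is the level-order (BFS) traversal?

Tree insertion order: [13, 12, 38, 27, 41]
Tree (level-order array): [13, 12, 38, None, None, 27, 41]
BFS from the root, enqueuing left then right child of each popped node:
  queue [13] -> pop 13, enqueue [12, 38], visited so far: [13]
  queue [12, 38] -> pop 12, enqueue [none], visited so far: [13, 12]
  queue [38] -> pop 38, enqueue [27, 41], visited so far: [13, 12, 38]
  queue [27, 41] -> pop 27, enqueue [none], visited so far: [13, 12, 38, 27]
  queue [41] -> pop 41, enqueue [none], visited so far: [13, 12, 38, 27, 41]
Result: [13, 12, 38, 27, 41]


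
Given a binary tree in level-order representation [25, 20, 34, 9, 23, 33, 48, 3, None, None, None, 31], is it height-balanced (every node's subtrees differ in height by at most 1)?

Tree (level-order array): [25, 20, 34, 9, 23, 33, 48, 3, None, None, None, 31]
Definition: a tree is height-balanced if, at every node, |h(left) - h(right)| <= 1 (empty subtree has height -1).
Bottom-up per-node check:
  node 3: h_left=-1, h_right=-1, diff=0 [OK], height=0
  node 9: h_left=0, h_right=-1, diff=1 [OK], height=1
  node 23: h_left=-1, h_right=-1, diff=0 [OK], height=0
  node 20: h_left=1, h_right=0, diff=1 [OK], height=2
  node 31: h_left=-1, h_right=-1, diff=0 [OK], height=0
  node 33: h_left=0, h_right=-1, diff=1 [OK], height=1
  node 48: h_left=-1, h_right=-1, diff=0 [OK], height=0
  node 34: h_left=1, h_right=0, diff=1 [OK], height=2
  node 25: h_left=2, h_right=2, diff=0 [OK], height=3
All nodes satisfy the balance condition.
Result: Balanced


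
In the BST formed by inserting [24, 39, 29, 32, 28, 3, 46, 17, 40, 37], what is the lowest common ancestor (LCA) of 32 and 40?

Tree insertion order: [24, 39, 29, 32, 28, 3, 46, 17, 40, 37]
Tree (level-order array): [24, 3, 39, None, 17, 29, 46, None, None, 28, 32, 40, None, None, None, None, 37]
In a BST, the LCA of p=32, q=40 is the first node v on the
root-to-leaf path with p <= v <= q (go left if both < v, right if both > v).
Walk from root:
  at 24: both 32 and 40 > 24, go right
  at 39: 32 <= 39 <= 40, this is the LCA
LCA = 39


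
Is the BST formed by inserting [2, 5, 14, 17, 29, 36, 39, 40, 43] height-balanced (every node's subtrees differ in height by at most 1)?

Tree (level-order array): [2, None, 5, None, 14, None, 17, None, 29, None, 36, None, 39, None, 40, None, 43]
Definition: a tree is height-balanced if, at every node, |h(left) - h(right)| <= 1 (empty subtree has height -1).
Bottom-up per-node check:
  node 43: h_left=-1, h_right=-1, diff=0 [OK], height=0
  node 40: h_left=-1, h_right=0, diff=1 [OK], height=1
  node 39: h_left=-1, h_right=1, diff=2 [FAIL (|-1-1|=2 > 1)], height=2
  node 36: h_left=-1, h_right=2, diff=3 [FAIL (|-1-2|=3 > 1)], height=3
  node 29: h_left=-1, h_right=3, diff=4 [FAIL (|-1-3|=4 > 1)], height=4
  node 17: h_left=-1, h_right=4, diff=5 [FAIL (|-1-4|=5 > 1)], height=5
  node 14: h_left=-1, h_right=5, diff=6 [FAIL (|-1-5|=6 > 1)], height=6
  node 5: h_left=-1, h_right=6, diff=7 [FAIL (|-1-6|=7 > 1)], height=7
  node 2: h_left=-1, h_right=7, diff=8 [FAIL (|-1-7|=8 > 1)], height=8
Node 39 violates the condition: |-1 - 1| = 2 > 1.
Result: Not balanced


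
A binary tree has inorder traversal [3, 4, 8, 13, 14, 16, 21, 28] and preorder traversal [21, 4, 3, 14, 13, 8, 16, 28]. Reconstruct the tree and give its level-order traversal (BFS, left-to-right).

Inorder:  [3, 4, 8, 13, 14, 16, 21, 28]
Preorder: [21, 4, 3, 14, 13, 8, 16, 28]
Algorithm: preorder visits root first, so consume preorder in order;
for each root, split the current inorder slice at that value into
left-subtree inorder and right-subtree inorder, then recurse.
Recursive splits:
  root=21; inorder splits into left=[3, 4, 8, 13, 14, 16], right=[28]
  root=4; inorder splits into left=[3], right=[8, 13, 14, 16]
  root=3; inorder splits into left=[], right=[]
  root=14; inorder splits into left=[8, 13], right=[16]
  root=13; inorder splits into left=[8], right=[]
  root=8; inorder splits into left=[], right=[]
  root=16; inorder splits into left=[], right=[]
  root=28; inorder splits into left=[], right=[]
Reconstructed level-order: [21, 4, 28, 3, 14, 13, 16, 8]


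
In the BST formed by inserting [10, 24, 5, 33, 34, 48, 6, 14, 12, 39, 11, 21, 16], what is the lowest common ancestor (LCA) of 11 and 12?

Tree insertion order: [10, 24, 5, 33, 34, 48, 6, 14, 12, 39, 11, 21, 16]
Tree (level-order array): [10, 5, 24, None, 6, 14, 33, None, None, 12, 21, None, 34, 11, None, 16, None, None, 48, None, None, None, None, 39]
In a BST, the LCA of p=11, q=12 is the first node v on the
root-to-leaf path with p <= v <= q (go left if both < v, right if both > v).
Walk from root:
  at 10: both 11 and 12 > 10, go right
  at 24: both 11 and 12 < 24, go left
  at 14: both 11 and 12 < 14, go left
  at 12: 11 <= 12 <= 12, this is the LCA
LCA = 12


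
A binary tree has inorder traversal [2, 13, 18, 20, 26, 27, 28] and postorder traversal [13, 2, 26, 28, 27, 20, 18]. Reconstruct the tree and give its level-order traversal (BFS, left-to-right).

Inorder:   [2, 13, 18, 20, 26, 27, 28]
Postorder: [13, 2, 26, 28, 27, 20, 18]
Algorithm: postorder visits root last, so walk postorder right-to-left;
each value is the root of the current inorder slice — split it at that
value, recurse on the right subtree first, then the left.
Recursive splits:
  root=18; inorder splits into left=[2, 13], right=[20, 26, 27, 28]
  root=20; inorder splits into left=[], right=[26, 27, 28]
  root=27; inorder splits into left=[26], right=[28]
  root=28; inorder splits into left=[], right=[]
  root=26; inorder splits into left=[], right=[]
  root=2; inorder splits into left=[], right=[13]
  root=13; inorder splits into left=[], right=[]
Reconstructed level-order: [18, 2, 20, 13, 27, 26, 28]


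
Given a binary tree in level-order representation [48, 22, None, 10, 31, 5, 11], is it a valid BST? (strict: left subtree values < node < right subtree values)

Level-order array: [48, 22, None, 10, 31, 5, 11]
Validate using subtree bounds (lo, hi): at each node, require lo < value < hi,
then recurse left with hi=value and right with lo=value.
Preorder trace (stopping at first violation):
  at node 48 with bounds (-inf, +inf): OK
  at node 22 with bounds (-inf, 48): OK
  at node 10 with bounds (-inf, 22): OK
  at node 5 with bounds (-inf, 10): OK
  at node 11 with bounds (10, 22): OK
  at node 31 with bounds (22, 48): OK
No violation found at any node.
Result: Valid BST


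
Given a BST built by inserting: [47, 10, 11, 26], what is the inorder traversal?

Tree insertion order: [47, 10, 11, 26]
Tree (level-order array): [47, 10, None, None, 11, None, 26]
Inorder traversal: [10, 11, 26, 47]


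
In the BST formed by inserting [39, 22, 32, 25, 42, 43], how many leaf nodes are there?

Tree built from: [39, 22, 32, 25, 42, 43]
Tree (level-order array): [39, 22, 42, None, 32, None, 43, 25]
Rule: A leaf has 0 children.
Per-node child counts:
  node 39: 2 child(ren)
  node 22: 1 child(ren)
  node 32: 1 child(ren)
  node 25: 0 child(ren)
  node 42: 1 child(ren)
  node 43: 0 child(ren)
Matching nodes: [25, 43]
Count of leaf nodes: 2


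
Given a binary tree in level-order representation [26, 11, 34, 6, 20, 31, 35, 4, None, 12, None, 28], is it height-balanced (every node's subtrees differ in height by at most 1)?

Tree (level-order array): [26, 11, 34, 6, 20, 31, 35, 4, None, 12, None, 28]
Definition: a tree is height-balanced if, at every node, |h(left) - h(right)| <= 1 (empty subtree has height -1).
Bottom-up per-node check:
  node 4: h_left=-1, h_right=-1, diff=0 [OK], height=0
  node 6: h_left=0, h_right=-1, diff=1 [OK], height=1
  node 12: h_left=-1, h_right=-1, diff=0 [OK], height=0
  node 20: h_left=0, h_right=-1, diff=1 [OK], height=1
  node 11: h_left=1, h_right=1, diff=0 [OK], height=2
  node 28: h_left=-1, h_right=-1, diff=0 [OK], height=0
  node 31: h_left=0, h_right=-1, diff=1 [OK], height=1
  node 35: h_left=-1, h_right=-1, diff=0 [OK], height=0
  node 34: h_left=1, h_right=0, diff=1 [OK], height=2
  node 26: h_left=2, h_right=2, diff=0 [OK], height=3
All nodes satisfy the balance condition.
Result: Balanced


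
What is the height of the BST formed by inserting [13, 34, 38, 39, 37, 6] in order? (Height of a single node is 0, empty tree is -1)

Insertion order: [13, 34, 38, 39, 37, 6]
Tree (level-order array): [13, 6, 34, None, None, None, 38, 37, 39]
Compute height bottom-up (empty subtree = -1):
  height(6) = 1 + max(-1, -1) = 0
  height(37) = 1 + max(-1, -1) = 0
  height(39) = 1 + max(-1, -1) = 0
  height(38) = 1 + max(0, 0) = 1
  height(34) = 1 + max(-1, 1) = 2
  height(13) = 1 + max(0, 2) = 3
Height = 3


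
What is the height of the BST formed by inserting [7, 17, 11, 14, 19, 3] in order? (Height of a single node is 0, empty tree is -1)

Insertion order: [7, 17, 11, 14, 19, 3]
Tree (level-order array): [7, 3, 17, None, None, 11, 19, None, 14]
Compute height bottom-up (empty subtree = -1):
  height(3) = 1 + max(-1, -1) = 0
  height(14) = 1 + max(-1, -1) = 0
  height(11) = 1 + max(-1, 0) = 1
  height(19) = 1 + max(-1, -1) = 0
  height(17) = 1 + max(1, 0) = 2
  height(7) = 1 + max(0, 2) = 3
Height = 3


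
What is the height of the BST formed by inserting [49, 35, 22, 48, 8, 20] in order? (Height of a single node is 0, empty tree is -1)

Insertion order: [49, 35, 22, 48, 8, 20]
Tree (level-order array): [49, 35, None, 22, 48, 8, None, None, None, None, 20]
Compute height bottom-up (empty subtree = -1):
  height(20) = 1 + max(-1, -1) = 0
  height(8) = 1 + max(-1, 0) = 1
  height(22) = 1 + max(1, -1) = 2
  height(48) = 1 + max(-1, -1) = 0
  height(35) = 1 + max(2, 0) = 3
  height(49) = 1 + max(3, -1) = 4
Height = 4


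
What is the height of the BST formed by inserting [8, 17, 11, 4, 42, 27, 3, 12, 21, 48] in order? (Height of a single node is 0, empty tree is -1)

Insertion order: [8, 17, 11, 4, 42, 27, 3, 12, 21, 48]
Tree (level-order array): [8, 4, 17, 3, None, 11, 42, None, None, None, 12, 27, 48, None, None, 21]
Compute height bottom-up (empty subtree = -1):
  height(3) = 1 + max(-1, -1) = 0
  height(4) = 1 + max(0, -1) = 1
  height(12) = 1 + max(-1, -1) = 0
  height(11) = 1 + max(-1, 0) = 1
  height(21) = 1 + max(-1, -1) = 0
  height(27) = 1 + max(0, -1) = 1
  height(48) = 1 + max(-1, -1) = 0
  height(42) = 1 + max(1, 0) = 2
  height(17) = 1 + max(1, 2) = 3
  height(8) = 1 + max(1, 3) = 4
Height = 4


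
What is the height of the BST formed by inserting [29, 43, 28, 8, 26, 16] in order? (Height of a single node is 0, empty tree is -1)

Insertion order: [29, 43, 28, 8, 26, 16]
Tree (level-order array): [29, 28, 43, 8, None, None, None, None, 26, 16]
Compute height bottom-up (empty subtree = -1):
  height(16) = 1 + max(-1, -1) = 0
  height(26) = 1 + max(0, -1) = 1
  height(8) = 1 + max(-1, 1) = 2
  height(28) = 1 + max(2, -1) = 3
  height(43) = 1 + max(-1, -1) = 0
  height(29) = 1 + max(3, 0) = 4
Height = 4


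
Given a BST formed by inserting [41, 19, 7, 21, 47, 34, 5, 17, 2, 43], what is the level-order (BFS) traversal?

Tree insertion order: [41, 19, 7, 21, 47, 34, 5, 17, 2, 43]
Tree (level-order array): [41, 19, 47, 7, 21, 43, None, 5, 17, None, 34, None, None, 2]
BFS from the root, enqueuing left then right child of each popped node:
  queue [41] -> pop 41, enqueue [19, 47], visited so far: [41]
  queue [19, 47] -> pop 19, enqueue [7, 21], visited so far: [41, 19]
  queue [47, 7, 21] -> pop 47, enqueue [43], visited so far: [41, 19, 47]
  queue [7, 21, 43] -> pop 7, enqueue [5, 17], visited so far: [41, 19, 47, 7]
  queue [21, 43, 5, 17] -> pop 21, enqueue [34], visited so far: [41, 19, 47, 7, 21]
  queue [43, 5, 17, 34] -> pop 43, enqueue [none], visited so far: [41, 19, 47, 7, 21, 43]
  queue [5, 17, 34] -> pop 5, enqueue [2], visited so far: [41, 19, 47, 7, 21, 43, 5]
  queue [17, 34, 2] -> pop 17, enqueue [none], visited so far: [41, 19, 47, 7, 21, 43, 5, 17]
  queue [34, 2] -> pop 34, enqueue [none], visited so far: [41, 19, 47, 7, 21, 43, 5, 17, 34]
  queue [2] -> pop 2, enqueue [none], visited so far: [41, 19, 47, 7, 21, 43, 5, 17, 34, 2]
Result: [41, 19, 47, 7, 21, 43, 5, 17, 34, 2]


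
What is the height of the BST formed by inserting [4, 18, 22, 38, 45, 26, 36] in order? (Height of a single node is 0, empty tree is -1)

Insertion order: [4, 18, 22, 38, 45, 26, 36]
Tree (level-order array): [4, None, 18, None, 22, None, 38, 26, 45, None, 36]
Compute height bottom-up (empty subtree = -1):
  height(36) = 1 + max(-1, -1) = 0
  height(26) = 1 + max(-1, 0) = 1
  height(45) = 1 + max(-1, -1) = 0
  height(38) = 1 + max(1, 0) = 2
  height(22) = 1 + max(-1, 2) = 3
  height(18) = 1 + max(-1, 3) = 4
  height(4) = 1 + max(-1, 4) = 5
Height = 5


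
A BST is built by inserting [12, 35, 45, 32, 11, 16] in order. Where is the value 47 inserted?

Starting tree (level order): [12, 11, 35, None, None, 32, 45, 16]
Insertion path: 12 -> 35 -> 45
Result: insert 47 as right child of 45
Final tree (level order): [12, 11, 35, None, None, 32, 45, 16, None, None, 47]


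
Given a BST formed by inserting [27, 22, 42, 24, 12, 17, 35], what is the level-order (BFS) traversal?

Tree insertion order: [27, 22, 42, 24, 12, 17, 35]
Tree (level-order array): [27, 22, 42, 12, 24, 35, None, None, 17]
BFS from the root, enqueuing left then right child of each popped node:
  queue [27] -> pop 27, enqueue [22, 42], visited so far: [27]
  queue [22, 42] -> pop 22, enqueue [12, 24], visited so far: [27, 22]
  queue [42, 12, 24] -> pop 42, enqueue [35], visited so far: [27, 22, 42]
  queue [12, 24, 35] -> pop 12, enqueue [17], visited so far: [27, 22, 42, 12]
  queue [24, 35, 17] -> pop 24, enqueue [none], visited so far: [27, 22, 42, 12, 24]
  queue [35, 17] -> pop 35, enqueue [none], visited so far: [27, 22, 42, 12, 24, 35]
  queue [17] -> pop 17, enqueue [none], visited so far: [27, 22, 42, 12, 24, 35, 17]
Result: [27, 22, 42, 12, 24, 35, 17]


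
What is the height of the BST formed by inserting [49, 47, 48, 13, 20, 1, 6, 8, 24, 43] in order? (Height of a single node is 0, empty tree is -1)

Insertion order: [49, 47, 48, 13, 20, 1, 6, 8, 24, 43]
Tree (level-order array): [49, 47, None, 13, 48, 1, 20, None, None, None, 6, None, 24, None, 8, None, 43]
Compute height bottom-up (empty subtree = -1):
  height(8) = 1 + max(-1, -1) = 0
  height(6) = 1 + max(-1, 0) = 1
  height(1) = 1 + max(-1, 1) = 2
  height(43) = 1 + max(-1, -1) = 0
  height(24) = 1 + max(-1, 0) = 1
  height(20) = 1 + max(-1, 1) = 2
  height(13) = 1 + max(2, 2) = 3
  height(48) = 1 + max(-1, -1) = 0
  height(47) = 1 + max(3, 0) = 4
  height(49) = 1 + max(4, -1) = 5
Height = 5


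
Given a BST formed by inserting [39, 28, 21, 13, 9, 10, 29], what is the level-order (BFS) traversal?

Tree insertion order: [39, 28, 21, 13, 9, 10, 29]
Tree (level-order array): [39, 28, None, 21, 29, 13, None, None, None, 9, None, None, 10]
BFS from the root, enqueuing left then right child of each popped node:
  queue [39] -> pop 39, enqueue [28], visited so far: [39]
  queue [28] -> pop 28, enqueue [21, 29], visited so far: [39, 28]
  queue [21, 29] -> pop 21, enqueue [13], visited so far: [39, 28, 21]
  queue [29, 13] -> pop 29, enqueue [none], visited so far: [39, 28, 21, 29]
  queue [13] -> pop 13, enqueue [9], visited so far: [39, 28, 21, 29, 13]
  queue [9] -> pop 9, enqueue [10], visited so far: [39, 28, 21, 29, 13, 9]
  queue [10] -> pop 10, enqueue [none], visited so far: [39, 28, 21, 29, 13, 9, 10]
Result: [39, 28, 21, 29, 13, 9, 10]


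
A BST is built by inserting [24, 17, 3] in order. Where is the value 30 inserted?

Starting tree (level order): [24, 17, None, 3]
Insertion path: 24
Result: insert 30 as right child of 24
Final tree (level order): [24, 17, 30, 3]


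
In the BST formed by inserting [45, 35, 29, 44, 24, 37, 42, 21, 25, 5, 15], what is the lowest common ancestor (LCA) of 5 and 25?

Tree insertion order: [45, 35, 29, 44, 24, 37, 42, 21, 25, 5, 15]
Tree (level-order array): [45, 35, None, 29, 44, 24, None, 37, None, 21, 25, None, 42, 5, None, None, None, None, None, None, 15]
In a BST, the LCA of p=5, q=25 is the first node v on the
root-to-leaf path with p <= v <= q (go left if both < v, right if both > v).
Walk from root:
  at 45: both 5 and 25 < 45, go left
  at 35: both 5 and 25 < 35, go left
  at 29: both 5 and 25 < 29, go left
  at 24: 5 <= 24 <= 25, this is the LCA
LCA = 24


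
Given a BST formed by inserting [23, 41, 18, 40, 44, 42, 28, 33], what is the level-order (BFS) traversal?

Tree insertion order: [23, 41, 18, 40, 44, 42, 28, 33]
Tree (level-order array): [23, 18, 41, None, None, 40, 44, 28, None, 42, None, None, 33]
BFS from the root, enqueuing left then right child of each popped node:
  queue [23] -> pop 23, enqueue [18, 41], visited so far: [23]
  queue [18, 41] -> pop 18, enqueue [none], visited so far: [23, 18]
  queue [41] -> pop 41, enqueue [40, 44], visited so far: [23, 18, 41]
  queue [40, 44] -> pop 40, enqueue [28], visited so far: [23, 18, 41, 40]
  queue [44, 28] -> pop 44, enqueue [42], visited so far: [23, 18, 41, 40, 44]
  queue [28, 42] -> pop 28, enqueue [33], visited so far: [23, 18, 41, 40, 44, 28]
  queue [42, 33] -> pop 42, enqueue [none], visited so far: [23, 18, 41, 40, 44, 28, 42]
  queue [33] -> pop 33, enqueue [none], visited so far: [23, 18, 41, 40, 44, 28, 42, 33]
Result: [23, 18, 41, 40, 44, 28, 42, 33]


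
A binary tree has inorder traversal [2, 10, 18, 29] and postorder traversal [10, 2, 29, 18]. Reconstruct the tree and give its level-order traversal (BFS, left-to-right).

Inorder:   [2, 10, 18, 29]
Postorder: [10, 2, 29, 18]
Algorithm: postorder visits root last, so walk postorder right-to-left;
each value is the root of the current inorder slice — split it at that
value, recurse on the right subtree first, then the left.
Recursive splits:
  root=18; inorder splits into left=[2, 10], right=[29]
  root=29; inorder splits into left=[], right=[]
  root=2; inorder splits into left=[], right=[10]
  root=10; inorder splits into left=[], right=[]
Reconstructed level-order: [18, 2, 29, 10]


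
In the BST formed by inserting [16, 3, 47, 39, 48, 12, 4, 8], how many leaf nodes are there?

Tree built from: [16, 3, 47, 39, 48, 12, 4, 8]
Tree (level-order array): [16, 3, 47, None, 12, 39, 48, 4, None, None, None, None, None, None, 8]
Rule: A leaf has 0 children.
Per-node child counts:
  node 16: 2 child(ren)
  node 3: 1 child(ren)
  node 12: 1 child(ren)
  node 4: 1 child(ren)
  node 8: 0 child(ren)
  node 47: 2 child(ren)
  node 39: 0 child(ren)
  node 48: 0 child(ren)
Matching nodes: [8, 39, 48]
Count of leaf nodes: 3


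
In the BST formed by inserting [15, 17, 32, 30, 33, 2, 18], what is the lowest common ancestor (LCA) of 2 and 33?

Tree insertion order: [15, 17, 32, 30, 33, 2, 18]
Tree (level-order array): [15, 2, 17, None, None, None, 32, 30, 33, 18]
In a BST, the LCA of p=2, q=33 is the first node v on the
root-to-leaf path with p <= v <= q (go left if both < v, right if both > v).
Walk from root:
  at 15: 2 <= 15 <= 33, this is the LCA
LCA = 15


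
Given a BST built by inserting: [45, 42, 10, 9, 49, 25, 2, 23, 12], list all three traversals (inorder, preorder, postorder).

Tree insertion order: [45, 42, 10, 9, 49, 25, 2, 23, 12]
Tree (level-order array): [45, 42, 49, 10, None, None, None, 9, 25, 2, None, 23, None, None, None, 12]
Inorder (L, root, R): [2, 9, 10, 12, 23, 25, 42, 45, 49]
Preorder (root, L, R): [45, 42, 10, 9, 2, 25, 23, 12, 49]
Postorder (L, R, root): [2, 9, 12, 23, 25, 10, 42, 49, 45]


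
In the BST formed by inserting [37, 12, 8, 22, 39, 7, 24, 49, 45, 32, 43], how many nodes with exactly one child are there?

Tree built from: [37, 12, 8, 22, 39, 7, 24, 49, 45, 32, 43]
Tree (level-order array): [37, 12, 39, 8, 22, None, 49, 7, None, None, 24, 45, None, None, None, None, 32, 43]
Rule: These are nodes with exactly 1 non-null child.
Per-node child counts:
  node 37: 2 child(ren)
  node 12: 2 child(ren)
  node 8: 1 child(ren)
  node 7: 0 child(ren)
  node 22: 1 child(ren)
  node 24: 1 child(ren)
  node 32: 0 child(ren)
  node 39: 1 child(ren)
  node 49: 1 child(ren)
  node 45: 1 child(ren)
  node 43: 0 child(ren)
Matching nodes: [8, 22, 24, 39, 49, 45]
Count of nodes with exactly one child: 6


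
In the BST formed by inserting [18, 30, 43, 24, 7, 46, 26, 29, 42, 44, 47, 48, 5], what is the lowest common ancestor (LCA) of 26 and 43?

Tree insertion order: [18, 30, 43, 24, 7, 46, 26, 29, 42, 44, 47, 48, 5]
Tree (level-order array): [18, 7, 30, 5, None, 24, 43, None, None, None, 26, 42, 46, None, 29, None, None, 44, 47, None, None, None, None, None, 48]
In a BST, the LCA of p=26, q=43 is the first node v on the
root-to-leaf path with p <= v <= q (go left if both < v, right if both > v).
Walk from root:
  at 18: both 26 and 43 > 18, go right
  at 30: 26 <= 30 <= 43, this is the LCA
LCA = 30


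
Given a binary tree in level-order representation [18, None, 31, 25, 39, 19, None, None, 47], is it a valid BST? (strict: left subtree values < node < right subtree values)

Level-order array: [18, None, 31, 25, 39, 19, None, None, 47]
Validate using subtree bounds (lo, hi): at each node, require lo < value < hi,
then recurse left with hi=value and right with lo=value.
Preorder trace (stopping at first violation):
  at node 18 with bounds (-inf, +inf): OK
  at node 31 with bounds (18, +inf): OK
  at node 25 with bounds (18, 31): OK
  at node 19 with bounds (18, 25): OK
  at node 39 with bounds (31, +inf): OK
  at node 47 with bounds (39, +inf): OK
No violation found at any node.
Result: Valid BST


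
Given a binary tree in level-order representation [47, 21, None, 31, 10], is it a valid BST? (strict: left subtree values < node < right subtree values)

Level-order array: [47, 21, None, 31, 10]
Validate using subtree bounds (lo, hi): at each node, require lo < value < hi,
then recurse left with hi=value and right with lo=value.
Preorder trace (stopping at first violation):
  at node 47 with bounds (-inf, +inf): OK
  at node 21 with bounds (-inf, 47): OK
  at node 31 with bounds (-inf, 21): VIOLATION
Node 31 violates its bound: not (-inf < 31 < 21).
Result: Not a valid BST


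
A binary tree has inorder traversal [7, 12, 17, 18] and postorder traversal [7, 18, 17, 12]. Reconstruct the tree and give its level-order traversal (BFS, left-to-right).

Inorder:   [7, 12, 17, 18]
Postorder: [7, 18, 17, 12]
Algorithm: postorder visits root last, so walk postorder right-to-left;
each value is the root of the current inorder slice — split it at that
value, recurse on the right subtree first, then the left.
Recursive splits:
  root=12; inorder splits into left=[7], right=[17, 18]
  root=17; inorder splits into left=[], right=[18]
  root=18; inorder splits into left=[], right=[]
  root=7; inorder splits into left=[], right=[]
Reconstructed level-order: [12, 7, 17, 18]


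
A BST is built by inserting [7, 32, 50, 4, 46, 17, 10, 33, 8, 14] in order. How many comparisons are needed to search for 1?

Search path for 1: 7 -> 4
Found: False
Comparisons: 2


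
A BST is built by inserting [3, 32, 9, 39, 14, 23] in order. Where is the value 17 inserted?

Starting tree (level order): [3, None, 32, 9, 39, None, 14, None, None, None, 23]
Insertion path: 3 -> 32 -> 9 -> 14 -> 23
Result: insert 17 as left child of 23
Final tree (level order): [3, None, 32, 9, 39, None, 14, None, None, None, 23, 17]


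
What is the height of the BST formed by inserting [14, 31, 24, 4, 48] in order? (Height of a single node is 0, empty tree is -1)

Insertion order: [14, 31, 24, 4, 48]
Tree (level-order array): [14, 4, 31, None, None, 24, 48]
Compute height bottom-up (empty subtree = -1):
  height(4) = 1 + max(-1, -1) = 0
  height(24) = 1 + max(-1, -1) = 0
  height(48) = 1 + max(-1, -1) = 0
  height(31) = 1 + max(0, 0) = 1
  height(14) = 1 + max(0, 1) = 2
Height = 2


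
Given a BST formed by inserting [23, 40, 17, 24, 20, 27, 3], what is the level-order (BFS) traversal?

Tree insertion order: [23, 40, 17, 24, 20, 27, 3]
Tree (level-order array): [23, 17, 40, 3, 20, 24, None, None, None, None, None, None, 27]
BFS from the root, enqueuing left then right child of each popped node:
  queue [23] -> pop 23, enqueue [17, 40], visited so far: [23]
  queue [17, 40] -> pop 17, enqueue [3, 20], visited so far: [23, 17]
  queue [40, 3, 20] -> pop 40, enqueue [24], visited so far: [23, 17, 40]
  queue [3, 20, 24] -> pop 3, enqueue [none], visited so far: [23, 17, 40, 3]
  queue [20, 24] -> pop 20, enqueue [none], visited so far: [23, 17, 40, 3, 20]
  queue [24] -> pop 24, enqueue [27], visited so far: [23, 17, 40, 3, 20, 24]
  queue [27] -> pop 27, enqueue [none], visited so far: [23, 17, 40, 3, 20, 24, 27]
Result: [23, 17, 40, 3, 20, 24, 27]


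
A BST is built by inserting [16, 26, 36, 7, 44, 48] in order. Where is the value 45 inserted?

Starting tree (level order): [16, 7, 26, None, None, None, 36, None, 44, None, 48]
Insertion path: 16 -> 26 -> 36 -> 44 -> 48
Result: insert 45 as left child of 48
Final tree (level order): [16, 7, 26, None, None, None, 36, None, 44, None, 48, 45]


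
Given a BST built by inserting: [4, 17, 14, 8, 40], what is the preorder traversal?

Tree insertion order: [4, 17, 14, 8, 40]
Tree (level-order array): [4, None, 17, 14, 40, 8]
Preorder traversal: [4, 17, 14, 8, 40]


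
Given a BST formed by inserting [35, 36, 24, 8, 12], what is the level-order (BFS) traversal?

Tree insertion order: [35, 36, 24, 8, 12]
Tree (level-order array): [35, 24, 36, 8, None, None, None, None, 12]
BFS from the root, enqueuing left then right child of each popped node:
  queue [35] -> pop 35, enqueue [24, 36], visited so far: [35]
  queue [24, 36] -> pop 24, enqueue [8], visited so far: [35, 24]
  queue [36, 8] -> pop 36, enqueue [none], visited so far: [35, 24, 36]
  queue [8] -> pop 8, enqueue [12], visited so far: [35, 24, 36, 8]
  queue [12] -> pop 12, enqueue [none], visited so far: [35, 24, 36, 8, 12]
Result: [35, 24, 36, 8, 12]


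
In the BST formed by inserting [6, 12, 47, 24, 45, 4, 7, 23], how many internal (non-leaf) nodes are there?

Tree built from: [6, 12, 47, 24, 45, 4, 7, 23]
Tree (level-order array): [6, 4, 12, None, None, 7, 47, None, None, 24, None, 23, 45]
Rule: An internal node has at least one child.
Per-node child counts:
  node 6: 2 child(ren)
  node 4: 0 child(ren)
  node 12: 2 child(ren)
  node 7: 0 child(ren)
  node 47: 1 child(ren)
  node 24: 2 child(ren)
  node 23: 0 child(ren)
  node 45: 0 child(ren)
Matching nodes: [6, 12, 47, 24]
Count of internal (non-leaf) nodes: 4


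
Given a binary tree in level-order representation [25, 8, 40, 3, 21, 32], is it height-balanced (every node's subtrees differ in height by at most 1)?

Tree (level-order array): [25, 8, 40, 3, 21, 32]
Definition: a tree is height-balanced if, at every node, |h(left) - h(right)| <= 1 (empty subtree has height -1).
Bottom-up per-node check:
  node 3: h_left=-1, h_right=-1, diff=0 [OK], height=0
  node 21: h_left=-1, h_right=-1, diff=0 [OK], height=0
  node 8: h_left=0, h_right=0, diff=0 [OK], height=1
  node 32: h_left=-1, h_right=-1, diff=0 [OK], height=0
  node 40: h_left=0, h_right=-1, diff=1 [OK], height=1
  node 25: h_left=1, h_right=1, diff=0 [OK], height=2
All nodes satisfy the balance condition.
Result: Balanced


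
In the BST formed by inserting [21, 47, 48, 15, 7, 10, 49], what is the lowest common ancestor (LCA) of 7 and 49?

Tree insertion order: [21, 47, 48, 15, 7, 10, 49]
Tree (level-order array): [21, 15, 47, 7, None, None, 48, None, 10, None, 49]
In a BST, the LCA of p=7, q=49 is the first node v on the
root-to-leaf path with p <= v <= q (go left if both < v, right if both > v).
Walk from root:
  at 21: 7 <= 21 <= 49, this is the LCA
LCA = 21


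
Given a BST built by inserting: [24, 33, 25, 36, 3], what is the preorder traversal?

Tree insertion order: [24, 33, 25, 36, 3]
Tree (level-order array): [24, 3, 33, None, None, 25, 36]
Preorder traversal: [24, 3, 33, 25, 36]


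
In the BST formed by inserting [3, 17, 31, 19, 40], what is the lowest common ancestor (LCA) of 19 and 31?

Tree insertion order: [3, 17, 31, 19, 40]
Tree (level-order array): [3, None, 17, None, 31, 19, 40]
In a BST, the LCA of p=19, q=31 is the first node v on the
root-to-leaf path with p <= v <= q (go left if both < v, right if both > v).
Walk from root:
  at 3: both 19 and 31 > 3, go right
  at 17: both 19 and 31 > 17, go right
  at 31: 19 <= 31 <= 31, this is the LCA
LCA = 31


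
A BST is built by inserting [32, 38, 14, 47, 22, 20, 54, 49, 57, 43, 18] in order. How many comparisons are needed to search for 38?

Search path for 38: 32 -> 38
Found: True
Comparisons: 2


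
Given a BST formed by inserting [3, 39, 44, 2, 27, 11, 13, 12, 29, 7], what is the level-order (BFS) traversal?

Tree insertion order: [3, 39, 44, 2, 27, 11, 13, 12, 29, 7]
Tree (level-order array): [3, 2, 39, None, None, 27, 44, 11, 29, None, None, 7, 13, None, None, None, None, 12]
BFS from the root, enqueuing left then right child of each popped node:
  queue [3] -> pop 3, enqueue [2, 39], visited so far: [3]
  queue [2, 39] -> pop 2, enqueue [none], visited so far: [3, 2]
  queue [39] -> pop 39, enqueue [27, 44], visited so far: [3, 2, 39]
  queue [27, 44] -> pop 27, enqueue [11, 29], visited so far: [3, 2, 39, 27]
  queue [44, 11, 29] -> pop 44, enqueue [none], visited so far: [3, 2, 39, 27, 44]
  queue [11, 29] -> pop 11, enqueue [7, 13], visited so far: [3, 2, 39, 27, 44, 11]
  queue [29, 7, 13] -> pop 29, enqueue [none], visited so far: [3, 2, 39, 27, 44, 11, 29]
  queue [7, 13] -> pop 7, enqueue [none], visited so far: [3, 2, 39, 27, 44, 11, 29, 7]
  queue [13] -> pop 13, enqueue [12], visited so far: [3, 2, 39, 27, 44, 11, 29, 7, 13]
  queue [12] -> pop 12, enqueue [none], visited so far: [3, 2, 39, 27, 44, 11, 29, 7, 13, 12]
Result: [3, 2, 39, 27, 44, 11, 29, 7, 13, 12]


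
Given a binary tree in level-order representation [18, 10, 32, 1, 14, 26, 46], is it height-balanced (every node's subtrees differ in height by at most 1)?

Tree (level-order array): [18, 10, 32, 1, 14, 26, 46]
Definition: a tree is height-balanced if, at every node, |h(left) - h(right)| <= 1 (empty subtree has height -1).
Bottom-up per-node check:
  node 1: h_left=-1, h_right=-1, diff=0 [OK], height=0
  node 14: h_left=-1, h_right=-1, diff=0 [OK], height=0
  node 10: h_left=0, h_right=0, diff=0 [OK], height=1
  node 26: h_left=-1, h_right=-1, diff=0 [OK], height=0
  node 46: h_left=-1, h_right=-1, diff=0 [OK], height=0
  node 32: h_left=0, h_right=0, diff=0 [OK], height=1
  node 18: h_left=1, h_right=1, diff=0 [OK], height=2
All nodes satisfy the balance condition.
Result: Balanced


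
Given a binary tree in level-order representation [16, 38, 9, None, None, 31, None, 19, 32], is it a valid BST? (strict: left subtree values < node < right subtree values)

Level-order array: [16, 38, 9, None, None, 31, None, 19, 32]
Validate using subtree bounds (lo, hi): at each node, require lo < value < hi,
then recurse left with hi=value and right with lo=value.
Preorder trace (stopping at first violation):
  at node 16 with bounds (-inf, +inf): OK
  at node 38 with bounds (-inf, 16): VIOLATION
Node 38 violates its bound: not (-inf < 38 < 16).
Result: Not a valid BST


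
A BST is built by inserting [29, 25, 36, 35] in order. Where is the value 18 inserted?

Starting tree (level order): [29, 25, 36, None, None, 35]
Insertion path: 29 -> 25
Result: insert 18 as left child of 25
Final tree (level order): [29, 25, 36, 18, None, 35]


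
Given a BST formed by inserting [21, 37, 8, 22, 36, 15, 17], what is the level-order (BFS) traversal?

Tree insertion order: [21, 37, 8, 22, 36, 15, 17]
Tree (level-order array): [21, 8, 37, None, 15, 22, None, None, 17, None, 36]
BFS from the root, enqueuing left then right child of each popped node:
  queue [21] -> pop 21, enqueue [8, 37], visited so far: [21]
  queue [8, 37] -> pop 8, enqueue [15], visited so far: [21, 8]
  queue [37, 15] -> pop 37, enqueue [22], visited so far: [21, 8, 37]
  queue [15, 22] -> pop 15, enqueue [17], visited so far: [21, 8, 37, 15]
  queue [22, 17] -> pop 22, enqueue [36], visited so far: [21, 8, 37, 15, 22]
  queue [17, 36] -> pop 17, enqueue [none], visited so far: [21, 8, 37, 15, 22, 17]
  queue [36] -> pop 36, enqueue [none], visited so far: [21, 8, 37, 15, 22, 17, 36]
Result: [21, 8, 37, 15, 22, 17, 36]


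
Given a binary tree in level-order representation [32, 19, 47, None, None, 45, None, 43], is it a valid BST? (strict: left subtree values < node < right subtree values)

Level-order array: [32, 19, 47, None, None, 45, None, 43]
Validate using subtree bounds (lo, hi): at each node, require lo < value < hi,
then recurse left with hi=value and right with lo=value.
Preorder trace (stopping at first violation):
  at node 32 with bounds (-inf, +inf): OK
  at node 19 with bounds (-inf, 32): OK
  at node 47 with bounds (32, +inf): OK
  at node 45 with bounds (32, 47): OK
  at node 43 with bounds (32, 45): OK
No violation found at any node.
Result: Valid BST


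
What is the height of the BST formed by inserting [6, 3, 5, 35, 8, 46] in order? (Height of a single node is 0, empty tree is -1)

Insertion order: [6, 3, 5, 35, 8, 46]
Tree (level-order array): [6, 3, 35, None, 5, 8, 46]
Compute height bottom-up (empty subtree = -1):
  height(5) = 1 + max(-1, -1) = 0
  height(3) = 1 + max(-1, 0) = 1
  height(8) = 1 + max(-1, -1) = 0
  height(46) = 1 + max(-1, -1) = 0
  height(35) = 1 + max(0, 0) = 1
  height(6) = 1 + max(1, 1) = 2
Height = 2


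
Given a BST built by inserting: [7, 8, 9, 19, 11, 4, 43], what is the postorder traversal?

Tree insertion order: [7, 8, 9, 19, 11, 4, 43]
Tree (level-order array): [7, 4, 8, None, None, None, 9, None, 19, 11, 43]
Postorder traversal: [4, 11, 43, 19, 9, 8, 7]


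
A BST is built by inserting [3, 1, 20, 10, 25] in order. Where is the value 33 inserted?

Starting tree (level order): [3, 1, 20, None, None, 10, 25]
Insertion path: 3 -> 20 -> 25
Result: insert 33 as right child of 25
Final tree (level order): [3, 1, 20, None, None, 10, 25, None, None, None, 33]


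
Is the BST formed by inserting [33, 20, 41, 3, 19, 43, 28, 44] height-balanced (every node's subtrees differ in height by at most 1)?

Tree (level-order array): [33, 20, 41, 3, 28, None, 43, None, 19, None, None, None, 44]
Definition: a tree is height-balanced if, at every node, |h(left) - h(right)| <= 1 (empty subtree has height -1).
Bottom-up per-node check:
  node 19: h_left=-1, h_right=-1, diff=0 [OK], height=0
  node 3: h_left=-1, h_right=0, diff=1 [OK], height=1
  node 28: h_left=-1, h_right=-1, diff=0 [OK], height=0
  node 20: h_left=1, h_right=0, diff=1 [OK], height=2
  node 44: h_left=-1, h_right=-1, diff=0 [OK], height=0
  node 43: h_left=-1, h_right=0, diff=1 [OK], height=1
  node 41: h_left=-1, h_right=1, diff=2 [FAIL (|-1-1|=2 > 1)], height=2
  node 33: h_left=2, h_right=2, diff=0 [OK], height=3
Node 41 violates the condition: |-1 - 1| = 2 > 1.
Result: Not balanced


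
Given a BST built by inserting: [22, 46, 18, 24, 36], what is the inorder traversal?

Tree insertion order: [22, 46, 18, 24, 36]
Tree (level-order array): [22, 18, 46, None, None, 24, None, None, 36]
Inorder traversal: [18, 22, 24, 36, 46]


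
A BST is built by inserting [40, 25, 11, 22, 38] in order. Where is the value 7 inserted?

Starting tree (level order): [40, 25, None, 11, 38, None, 22]
Insertion path: 40 -> 25 -> 11
Result: insert 7 as left child of 11
Final tree (level order): [40, 25, None, 11, 38, 7, 22]


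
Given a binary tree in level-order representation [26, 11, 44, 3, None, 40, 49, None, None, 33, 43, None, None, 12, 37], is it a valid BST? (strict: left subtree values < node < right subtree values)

Level-order array: [26, 11, 44, 3, None, 40, 49, None, None, 33, 43, None, None, 12, 37]
Validate using subtree bounds (lo, hi): at each node, require lo < value < hi,
then recurse left with hi=value and right with lo=value.
Preorder trace (stopping at first violation):
  at node 26 with bounds (-inf, +inf): OK
  at node 11 with bounds (-inf, 26): OK
  at node 3 with bounds (-inf, 11): OK
  at node 44 with bounds (26, +inf): OK
  at node 40 with bounds (26, 44): OK
  at node 33 with bounds (26, 40): OK
  at node 12 with bounds (26, 33): VIOLATION
Node 12 violates its bound: not (26 < 12 < 33).
Result: Not a valid BST


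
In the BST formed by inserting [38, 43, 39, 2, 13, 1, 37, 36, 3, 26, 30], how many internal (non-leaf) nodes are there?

Tree built from: [38, 43, 39, 2, 13, 1, 37, 36, 3, 26, 30]
Tree (level-order array): [38, 2, 43, 1, 13, 39, None, None, None, 3, 37, None, None, None, None, 36, None, 26, None, None, 30]
Rule: An internal node has at least one child.
Per-node child counts:
  node 38: 2 child(ren)
  node 2: 2 child(ren)
  node 1: 0 child(ren)
  node 13: 2 child(ren)
  node 3: 0 child(ren)
  node 37: 1 child(ren)
  node 36: 1 child(ren)
  node 26: 1 child(ren)
  node 30: 0 child(ren)
  node 43: 1 child(ren)
  node 39: 0 child(ren)
Matching nodes: [38, 2, 13, 37, 36, 26, 43]
Count of internal (non-leaf) nodes: 7


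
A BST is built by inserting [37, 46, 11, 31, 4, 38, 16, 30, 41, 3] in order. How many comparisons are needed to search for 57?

Search path for 57: 37 -> 46
Found: False
Comparisons: 2


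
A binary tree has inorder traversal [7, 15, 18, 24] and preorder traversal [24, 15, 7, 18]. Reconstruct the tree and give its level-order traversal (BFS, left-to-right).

Inorder:  [7, 15, 18, 24]
Preorder: [24, 15, 7, 18]
Algorithm: preorder visits root first, so consume preorder in order;
for each root, split the current inorder slice at that value into
left-subtree inorder and right-subtree inorder, then recurse.
Recursive splits:
  root=24; inorder splits into left=[7, 15, 18], right=[]
  root=15; inorder splits into left=[7], right=[18]
  root=7; inorder splits into left=[], right=[]
  root=18; inorder splits into left=[], right=[]
Reconstructed level-order: [24, 15, 7, 18]
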